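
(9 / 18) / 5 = 1 / 10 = 0.10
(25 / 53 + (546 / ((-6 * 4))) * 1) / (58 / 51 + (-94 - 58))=240873 / 1631128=0.15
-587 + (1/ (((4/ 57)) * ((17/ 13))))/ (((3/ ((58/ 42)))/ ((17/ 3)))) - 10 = -568.58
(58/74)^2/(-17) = -841/23273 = -0.04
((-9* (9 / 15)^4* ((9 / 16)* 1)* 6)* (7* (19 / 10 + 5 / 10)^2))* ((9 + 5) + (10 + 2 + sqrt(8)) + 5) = -76881798 / 15625 - 4960116* sqrt(2) / 15625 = -5369.37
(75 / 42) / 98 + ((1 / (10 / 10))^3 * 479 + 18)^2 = 338896373 / 1372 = 247009.02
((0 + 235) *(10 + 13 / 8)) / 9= 7285 / 24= 303.54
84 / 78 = 14 / 13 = 1.08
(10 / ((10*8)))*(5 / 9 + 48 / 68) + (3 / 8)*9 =1081 / 306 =3.53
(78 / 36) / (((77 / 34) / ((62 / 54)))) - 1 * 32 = -192733 / 6237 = -30.90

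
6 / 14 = 3 / 7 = 0.43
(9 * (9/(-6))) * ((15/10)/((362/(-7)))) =567/1448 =0.39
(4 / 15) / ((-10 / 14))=-28 / 75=-0.37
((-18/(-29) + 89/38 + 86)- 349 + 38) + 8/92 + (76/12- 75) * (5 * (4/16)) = -11701624/38019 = -307.78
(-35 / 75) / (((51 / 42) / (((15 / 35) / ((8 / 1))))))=-7 / 340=-0.02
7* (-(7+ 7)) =-98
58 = 58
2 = 2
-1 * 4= -4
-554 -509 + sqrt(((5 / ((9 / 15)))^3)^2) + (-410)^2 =4525624 / 27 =167615.70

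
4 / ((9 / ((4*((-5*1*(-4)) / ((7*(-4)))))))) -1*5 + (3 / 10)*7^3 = 60877 / 630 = 96.63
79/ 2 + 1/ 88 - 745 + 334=-32691/ 88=-371.49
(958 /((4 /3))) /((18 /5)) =2395 /12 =199.58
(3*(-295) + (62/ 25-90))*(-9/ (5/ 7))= 1531719/ 125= 12253.75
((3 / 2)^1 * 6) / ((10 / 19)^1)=171 / 10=17.10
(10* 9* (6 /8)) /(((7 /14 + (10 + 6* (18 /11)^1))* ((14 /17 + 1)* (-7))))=-8415 /32333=-0.26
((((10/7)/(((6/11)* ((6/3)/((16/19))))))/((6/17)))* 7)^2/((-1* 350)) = -279752/204687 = -1.37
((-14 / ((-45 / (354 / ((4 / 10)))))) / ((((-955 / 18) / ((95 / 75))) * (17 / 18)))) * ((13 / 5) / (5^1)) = -7344792 / 2029375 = -3.62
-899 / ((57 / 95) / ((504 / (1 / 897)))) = -677378520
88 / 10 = 8.80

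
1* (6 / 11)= 6 / 11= 0.55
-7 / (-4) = 7 / 4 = 1.75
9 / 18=0.50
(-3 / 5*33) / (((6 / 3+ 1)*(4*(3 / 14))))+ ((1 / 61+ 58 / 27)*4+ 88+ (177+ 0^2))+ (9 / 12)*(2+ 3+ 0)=8884187 / 32940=269.71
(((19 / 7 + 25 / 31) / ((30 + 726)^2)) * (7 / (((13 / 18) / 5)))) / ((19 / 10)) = 4775 / 30390633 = 0.00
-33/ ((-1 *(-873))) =-0.04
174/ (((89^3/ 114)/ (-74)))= -1467864/ 704969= -2.08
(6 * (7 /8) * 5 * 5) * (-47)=-24675 /4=-6168.75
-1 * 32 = -32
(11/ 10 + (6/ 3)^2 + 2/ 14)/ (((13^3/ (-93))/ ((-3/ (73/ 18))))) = 921537/ 5613335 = 0.16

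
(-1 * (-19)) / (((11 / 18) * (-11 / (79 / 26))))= -13509 / 1573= -8.59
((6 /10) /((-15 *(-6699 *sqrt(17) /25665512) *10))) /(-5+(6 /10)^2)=-188717 *sqrt(17) /971355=-0.80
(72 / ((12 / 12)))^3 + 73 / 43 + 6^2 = 16051285 / 43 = 373285.70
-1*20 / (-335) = 4 / 67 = 0.06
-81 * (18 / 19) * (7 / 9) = -1134 / 19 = -59.68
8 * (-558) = -4464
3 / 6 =1 / 2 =0.50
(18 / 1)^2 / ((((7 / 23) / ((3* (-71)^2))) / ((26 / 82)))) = 1465055748 / 287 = 5104723.86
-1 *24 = -24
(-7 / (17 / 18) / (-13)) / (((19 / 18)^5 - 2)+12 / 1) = 238085568 / 4723163159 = 0.05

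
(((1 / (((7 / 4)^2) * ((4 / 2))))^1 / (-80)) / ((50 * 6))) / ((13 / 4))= -1 / 477750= -0.00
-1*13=-13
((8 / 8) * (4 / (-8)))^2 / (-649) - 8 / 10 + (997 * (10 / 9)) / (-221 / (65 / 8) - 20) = -2835251 / 116820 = -24.27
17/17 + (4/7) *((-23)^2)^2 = 1119371/7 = 159910.14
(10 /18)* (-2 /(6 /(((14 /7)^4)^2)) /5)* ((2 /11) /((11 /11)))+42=40.28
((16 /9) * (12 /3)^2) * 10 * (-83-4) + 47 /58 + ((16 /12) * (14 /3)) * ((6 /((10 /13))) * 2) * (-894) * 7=-632189.06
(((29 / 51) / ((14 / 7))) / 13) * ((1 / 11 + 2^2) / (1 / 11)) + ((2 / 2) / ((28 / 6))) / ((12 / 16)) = 3929 / 3094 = 1.27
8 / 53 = 0.15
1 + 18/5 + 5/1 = 48/5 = 9.60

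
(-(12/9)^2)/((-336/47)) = 47/189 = 0.25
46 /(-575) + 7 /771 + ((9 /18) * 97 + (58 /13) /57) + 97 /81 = 12778625779 /257089950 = 49.70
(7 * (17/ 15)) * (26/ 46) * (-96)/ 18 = -24752/ 1035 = -23.91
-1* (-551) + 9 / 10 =5519 / 10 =551.90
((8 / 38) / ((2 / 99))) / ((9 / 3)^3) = 22 / 57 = 0.39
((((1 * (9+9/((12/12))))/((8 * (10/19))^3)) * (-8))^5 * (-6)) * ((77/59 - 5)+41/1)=5919129733024669198294769553/989855744000000000000000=5979.79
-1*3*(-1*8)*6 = 144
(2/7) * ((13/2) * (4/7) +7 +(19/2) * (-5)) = -515/49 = -10.51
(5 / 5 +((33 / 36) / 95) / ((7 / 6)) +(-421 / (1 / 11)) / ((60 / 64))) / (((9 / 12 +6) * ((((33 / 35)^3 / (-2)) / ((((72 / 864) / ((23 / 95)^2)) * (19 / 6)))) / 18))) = 217856762160625 / 1539864513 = 141477.88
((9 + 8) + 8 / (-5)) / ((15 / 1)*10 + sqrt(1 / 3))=6930 / 67499 - 77*sqrt(3) / 337495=0.10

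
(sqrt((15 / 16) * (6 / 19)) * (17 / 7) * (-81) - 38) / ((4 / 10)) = -20655 * sqrt(190) / 1064 - 95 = -362.58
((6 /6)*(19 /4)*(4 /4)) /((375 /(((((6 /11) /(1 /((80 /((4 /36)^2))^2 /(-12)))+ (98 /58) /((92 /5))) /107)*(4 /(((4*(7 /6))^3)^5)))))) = -1018091902185248391 /12213013353052050676121600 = -0.00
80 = 80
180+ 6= 186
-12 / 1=-12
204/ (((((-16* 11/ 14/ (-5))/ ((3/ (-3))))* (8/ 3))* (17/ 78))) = -12285/ 88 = -139.60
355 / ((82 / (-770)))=-136675 / 41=-3333.54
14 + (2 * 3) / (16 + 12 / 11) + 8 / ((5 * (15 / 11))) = 109447 / 7050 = 15.52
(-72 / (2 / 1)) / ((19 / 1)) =-36 / 19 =-1.89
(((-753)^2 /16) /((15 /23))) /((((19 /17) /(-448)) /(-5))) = 2069204844 /19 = 108905518.11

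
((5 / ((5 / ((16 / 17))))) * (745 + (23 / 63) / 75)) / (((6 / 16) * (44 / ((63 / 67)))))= 112644736 / 2819025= 39.96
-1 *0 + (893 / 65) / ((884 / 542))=242003 / 28730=8.42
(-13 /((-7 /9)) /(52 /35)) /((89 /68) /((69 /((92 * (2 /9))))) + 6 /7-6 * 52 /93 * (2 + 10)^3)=-4482135 /2309162624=-0.00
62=62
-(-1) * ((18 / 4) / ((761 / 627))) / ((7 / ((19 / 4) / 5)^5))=13972626657 / 34092800000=0.41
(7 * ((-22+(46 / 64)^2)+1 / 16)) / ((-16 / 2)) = 153545 / 8192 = 18.74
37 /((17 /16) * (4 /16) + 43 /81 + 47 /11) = 2109888 /289067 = 7.30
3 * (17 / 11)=51 / 11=4.64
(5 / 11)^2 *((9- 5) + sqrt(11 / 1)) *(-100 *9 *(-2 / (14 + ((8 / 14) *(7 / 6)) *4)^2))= 162 *sqrt(11) / 121 + 648 / 121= 9.80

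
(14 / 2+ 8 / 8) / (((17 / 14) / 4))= 26.35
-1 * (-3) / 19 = 3 / 19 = 0.16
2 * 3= 6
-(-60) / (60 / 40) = 40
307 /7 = 43.86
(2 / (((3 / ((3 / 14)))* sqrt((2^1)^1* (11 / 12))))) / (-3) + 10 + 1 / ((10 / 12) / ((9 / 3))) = 68 / 5- sqrt(66) / 231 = 13.56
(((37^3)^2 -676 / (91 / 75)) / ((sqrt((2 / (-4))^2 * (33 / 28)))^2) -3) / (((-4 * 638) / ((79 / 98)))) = -2063776575401 / 750288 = -2750645.85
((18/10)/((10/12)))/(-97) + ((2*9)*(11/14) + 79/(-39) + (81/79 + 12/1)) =1313789207/52299975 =25.12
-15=-15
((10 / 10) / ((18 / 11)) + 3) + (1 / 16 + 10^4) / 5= 1442609 / 720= 2003.62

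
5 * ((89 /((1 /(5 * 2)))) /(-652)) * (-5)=11125 /326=34.13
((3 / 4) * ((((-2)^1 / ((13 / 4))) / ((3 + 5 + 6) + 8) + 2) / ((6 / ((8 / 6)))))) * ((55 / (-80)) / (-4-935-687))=0.00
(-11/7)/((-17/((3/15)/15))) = 11/8925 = 0.00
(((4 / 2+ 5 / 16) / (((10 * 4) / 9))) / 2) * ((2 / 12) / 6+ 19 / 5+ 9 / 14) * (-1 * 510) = -10629471 / 17920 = -593.16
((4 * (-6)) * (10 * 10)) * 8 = -19200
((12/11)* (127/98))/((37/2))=1524/19943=0.08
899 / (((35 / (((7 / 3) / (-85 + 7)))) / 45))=-899 / 26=-34.58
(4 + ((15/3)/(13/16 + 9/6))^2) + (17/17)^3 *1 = 13245/1369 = 9.67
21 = 21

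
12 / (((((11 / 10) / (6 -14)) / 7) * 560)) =-12 / 11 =-1.09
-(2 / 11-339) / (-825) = -3727 / 9075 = -0.41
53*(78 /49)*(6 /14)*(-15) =-186030 /343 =-542.36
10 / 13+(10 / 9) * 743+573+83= 173432 / 117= 1482.32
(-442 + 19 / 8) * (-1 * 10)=4396.25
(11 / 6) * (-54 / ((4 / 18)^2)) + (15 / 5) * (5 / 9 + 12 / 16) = -12005 / 6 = -2000.83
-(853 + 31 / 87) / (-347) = 74242 / 30189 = 2.46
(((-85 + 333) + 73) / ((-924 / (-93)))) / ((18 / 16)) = 6634 / 231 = 28.72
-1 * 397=-397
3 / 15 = 1 / 5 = 0.20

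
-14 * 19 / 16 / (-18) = 133 / 144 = 0.92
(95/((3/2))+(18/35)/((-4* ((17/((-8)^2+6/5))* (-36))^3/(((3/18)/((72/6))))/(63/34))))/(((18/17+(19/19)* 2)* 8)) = 68554041130747/26487751680000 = 2.59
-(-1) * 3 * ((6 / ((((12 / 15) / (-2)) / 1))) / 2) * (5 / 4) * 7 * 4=-1575 / 2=-787.50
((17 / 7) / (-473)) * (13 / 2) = -221 / 6622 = -0.03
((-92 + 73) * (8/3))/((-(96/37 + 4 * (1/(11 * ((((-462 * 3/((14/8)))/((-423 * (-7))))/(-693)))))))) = 123728/2307033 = 0.05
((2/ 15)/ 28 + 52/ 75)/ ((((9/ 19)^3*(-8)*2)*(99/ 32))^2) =68969261546/ 2734542951525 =0.03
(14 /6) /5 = 7 /15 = 0.47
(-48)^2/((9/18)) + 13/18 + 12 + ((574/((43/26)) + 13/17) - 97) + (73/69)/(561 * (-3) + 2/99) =245640244370113/50423363910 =4871.56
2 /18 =1 /9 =0.11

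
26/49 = 0.53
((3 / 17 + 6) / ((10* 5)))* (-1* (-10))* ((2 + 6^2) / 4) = 399 / 34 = 11.74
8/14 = 4/7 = 0.57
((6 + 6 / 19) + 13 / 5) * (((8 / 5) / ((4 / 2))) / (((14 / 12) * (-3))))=-968 / 475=-2.04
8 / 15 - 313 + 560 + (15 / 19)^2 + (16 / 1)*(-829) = -70480792 / 5415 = -13015.84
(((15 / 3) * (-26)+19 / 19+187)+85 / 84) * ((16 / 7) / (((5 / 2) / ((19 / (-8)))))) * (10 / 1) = -188366 / 147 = -1281.40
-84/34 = -42/17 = -2.47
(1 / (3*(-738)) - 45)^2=9926336161 / 4901796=2025.04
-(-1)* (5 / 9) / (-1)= -5 / 9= -0.56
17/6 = 2.83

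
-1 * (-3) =3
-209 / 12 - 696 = -8561 / 12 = -713.42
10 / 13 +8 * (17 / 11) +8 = 3022 / 143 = 21.13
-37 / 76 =-0.49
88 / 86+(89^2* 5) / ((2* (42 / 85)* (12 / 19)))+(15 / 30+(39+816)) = 2787494369 / 43344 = 64310.96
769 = 769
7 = 7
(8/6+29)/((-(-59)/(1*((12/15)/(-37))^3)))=-5824/1120697625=-0.00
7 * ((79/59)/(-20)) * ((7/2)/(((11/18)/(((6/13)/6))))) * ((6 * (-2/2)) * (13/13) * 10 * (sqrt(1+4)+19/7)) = 104517 * sqrt(5)/8437+283689/8437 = 61.32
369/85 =4.34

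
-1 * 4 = -4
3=3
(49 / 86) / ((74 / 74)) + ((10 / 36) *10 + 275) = 215441 / 774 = 278.35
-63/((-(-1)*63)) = -1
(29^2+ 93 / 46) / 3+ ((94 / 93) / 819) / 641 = 631102984195 / 2245860162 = 281.01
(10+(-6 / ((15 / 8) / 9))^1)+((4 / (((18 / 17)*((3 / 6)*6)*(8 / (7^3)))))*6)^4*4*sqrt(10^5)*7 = -94 / 5+202306675955076175*sqrt(10) / 6561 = 97507983824956.18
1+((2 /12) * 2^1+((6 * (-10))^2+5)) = 10819 /3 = 3606.33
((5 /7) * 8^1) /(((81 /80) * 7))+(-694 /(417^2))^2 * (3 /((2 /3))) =1194669531938 /1481631831729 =0.81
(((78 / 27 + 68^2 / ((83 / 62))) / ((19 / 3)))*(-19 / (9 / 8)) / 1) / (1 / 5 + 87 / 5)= -12911750 / 24651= -523.78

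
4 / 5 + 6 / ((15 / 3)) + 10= 12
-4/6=-2/3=-0.67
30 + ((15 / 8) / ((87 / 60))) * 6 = 1095 / 29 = 37.76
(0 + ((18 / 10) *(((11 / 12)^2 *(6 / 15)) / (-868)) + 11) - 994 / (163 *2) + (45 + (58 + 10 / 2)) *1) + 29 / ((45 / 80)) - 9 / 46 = 980008626539 / 5857437600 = 167.31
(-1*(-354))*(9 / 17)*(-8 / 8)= -187.41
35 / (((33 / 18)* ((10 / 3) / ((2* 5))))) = 630 / 11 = 57.27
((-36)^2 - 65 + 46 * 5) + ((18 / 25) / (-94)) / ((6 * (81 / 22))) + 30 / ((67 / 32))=3135920338 / 2125575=1475.33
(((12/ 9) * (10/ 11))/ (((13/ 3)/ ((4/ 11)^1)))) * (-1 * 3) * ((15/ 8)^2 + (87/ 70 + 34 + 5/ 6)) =-24187/ 2002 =-12.08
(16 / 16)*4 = 4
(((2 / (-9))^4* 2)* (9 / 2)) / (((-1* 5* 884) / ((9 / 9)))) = -4 / 805545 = -0.00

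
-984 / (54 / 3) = -164 / 3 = -54.67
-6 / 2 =-3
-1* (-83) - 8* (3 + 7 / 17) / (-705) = 995219 / 11985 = 83.04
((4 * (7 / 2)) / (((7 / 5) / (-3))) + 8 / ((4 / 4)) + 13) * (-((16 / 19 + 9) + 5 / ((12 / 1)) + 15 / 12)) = 1968 / 19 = 103.58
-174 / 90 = -29 / 15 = -1.93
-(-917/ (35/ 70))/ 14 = 131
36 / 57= 12 / 19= 0.63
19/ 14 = 1.36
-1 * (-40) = 40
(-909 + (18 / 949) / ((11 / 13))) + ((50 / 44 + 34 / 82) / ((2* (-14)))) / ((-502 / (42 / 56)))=-3365148790131 / 3702125504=-908.98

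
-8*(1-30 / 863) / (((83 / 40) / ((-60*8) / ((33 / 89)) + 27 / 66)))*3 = 14447.99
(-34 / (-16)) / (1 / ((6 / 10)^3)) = 459 / 1000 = 0.46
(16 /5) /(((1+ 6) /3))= 48 /35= 1.37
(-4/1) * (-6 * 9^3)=17496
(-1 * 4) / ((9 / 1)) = -4 / 9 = -0.44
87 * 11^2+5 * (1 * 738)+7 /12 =170611 /12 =14217.58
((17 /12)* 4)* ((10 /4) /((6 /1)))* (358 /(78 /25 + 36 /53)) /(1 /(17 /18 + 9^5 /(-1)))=-21427225541875 /1631016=-13137348.46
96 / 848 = 6 / 53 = 0.11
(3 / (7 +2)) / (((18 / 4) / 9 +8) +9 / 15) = 10 / 273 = 0.04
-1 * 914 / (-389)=914 / 389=2.35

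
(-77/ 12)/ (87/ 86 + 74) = -3311/ 38706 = -0.09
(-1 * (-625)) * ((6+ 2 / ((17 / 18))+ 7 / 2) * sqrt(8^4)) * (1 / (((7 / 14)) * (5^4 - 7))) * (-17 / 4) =-1975000 / 309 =-6391.59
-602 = -602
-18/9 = -2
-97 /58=-1.67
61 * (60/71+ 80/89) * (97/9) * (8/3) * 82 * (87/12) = 1817661.00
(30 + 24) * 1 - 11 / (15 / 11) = 689 / 15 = 45.93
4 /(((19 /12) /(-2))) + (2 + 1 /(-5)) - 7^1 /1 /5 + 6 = 128 /95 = 1.35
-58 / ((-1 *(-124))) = -29 / 62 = -0.47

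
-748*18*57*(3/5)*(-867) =399226449.60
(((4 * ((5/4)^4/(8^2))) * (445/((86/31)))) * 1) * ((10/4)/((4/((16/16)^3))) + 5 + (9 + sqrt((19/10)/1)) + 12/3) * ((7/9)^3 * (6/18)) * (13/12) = 7688988125 * sqrt(190)/18489212928 + 5728296153125/73956851712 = 83.19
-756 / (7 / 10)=-1080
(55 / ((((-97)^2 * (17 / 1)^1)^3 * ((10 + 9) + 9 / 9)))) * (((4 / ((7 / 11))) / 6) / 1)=121 / 171880441329079434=0.00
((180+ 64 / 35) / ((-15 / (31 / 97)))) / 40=-49321 / 509250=-0.10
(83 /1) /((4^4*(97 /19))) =1577 /24832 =0.06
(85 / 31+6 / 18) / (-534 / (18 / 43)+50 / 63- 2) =-0.00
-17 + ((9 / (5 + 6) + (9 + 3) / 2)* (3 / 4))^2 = 9.15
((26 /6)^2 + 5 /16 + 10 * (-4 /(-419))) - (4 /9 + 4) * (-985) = 265295191 /60336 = 4396.96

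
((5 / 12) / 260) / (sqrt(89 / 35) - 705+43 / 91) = -140245 / 61654912299 - 91 * sqrt(3115) / 986478596784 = -0.00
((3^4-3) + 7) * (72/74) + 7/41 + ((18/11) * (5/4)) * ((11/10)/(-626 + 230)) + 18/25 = 83.59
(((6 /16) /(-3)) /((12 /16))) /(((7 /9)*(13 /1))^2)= -27 /16562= -0.00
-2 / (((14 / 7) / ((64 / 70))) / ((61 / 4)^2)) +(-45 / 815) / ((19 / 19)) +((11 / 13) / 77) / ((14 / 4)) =-110414221 / 519155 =-212.68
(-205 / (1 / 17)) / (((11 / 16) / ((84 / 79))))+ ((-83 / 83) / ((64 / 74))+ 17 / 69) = -10343664541 / 1918752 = -5390.83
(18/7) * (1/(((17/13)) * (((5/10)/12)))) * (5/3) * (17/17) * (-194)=-1815840/119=-15259.16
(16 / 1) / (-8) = -2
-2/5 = -0.40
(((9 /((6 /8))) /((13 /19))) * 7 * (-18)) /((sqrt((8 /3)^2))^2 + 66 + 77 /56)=-2068416 /69719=-29.67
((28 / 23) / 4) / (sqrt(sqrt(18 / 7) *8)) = 7 *14^(1 / 4) *sqrt(3) / 276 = 0.08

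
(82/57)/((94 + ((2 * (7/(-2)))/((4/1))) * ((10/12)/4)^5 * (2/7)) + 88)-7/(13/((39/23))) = -1146446739813/1266597308807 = -0.91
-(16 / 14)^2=-64 / 49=-1.31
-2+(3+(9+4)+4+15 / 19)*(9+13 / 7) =1566 / 7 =223.71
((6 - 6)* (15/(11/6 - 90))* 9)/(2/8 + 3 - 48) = 0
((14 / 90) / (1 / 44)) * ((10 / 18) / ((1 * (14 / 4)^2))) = 176 / 567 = 0.31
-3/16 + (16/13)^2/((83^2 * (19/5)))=-66341257/353929264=-0.19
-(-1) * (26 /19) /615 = 0.00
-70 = -70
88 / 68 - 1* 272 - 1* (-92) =-3038 / 17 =-178.71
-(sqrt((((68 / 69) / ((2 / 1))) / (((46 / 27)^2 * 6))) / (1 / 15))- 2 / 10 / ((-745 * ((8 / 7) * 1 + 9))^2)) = 49 / 13989405125- 9 * sqrt(5865) / 1058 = -0.65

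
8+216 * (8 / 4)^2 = 872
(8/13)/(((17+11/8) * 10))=32/9555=0.00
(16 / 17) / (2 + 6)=2 / 17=0.12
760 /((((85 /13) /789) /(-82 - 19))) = -157465464 /17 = -9262674.35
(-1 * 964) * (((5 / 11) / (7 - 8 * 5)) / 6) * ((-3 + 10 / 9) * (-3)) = 40970 / 3267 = 12.54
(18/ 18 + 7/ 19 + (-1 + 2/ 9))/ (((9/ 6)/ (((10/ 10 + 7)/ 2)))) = 808/ 513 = 1.58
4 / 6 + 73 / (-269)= 319 / 807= 0.40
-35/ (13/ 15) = -40.38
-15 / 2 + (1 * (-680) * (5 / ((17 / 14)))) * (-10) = 55985 / 2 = 27992.50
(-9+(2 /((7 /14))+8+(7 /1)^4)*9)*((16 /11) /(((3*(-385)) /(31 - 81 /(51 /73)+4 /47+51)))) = 3131856576 /3383765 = 925.55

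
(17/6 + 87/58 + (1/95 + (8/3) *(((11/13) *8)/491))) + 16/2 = 22522274/1819155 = 12.38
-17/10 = -1.70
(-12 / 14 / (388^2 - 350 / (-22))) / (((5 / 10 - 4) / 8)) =352 / 27050597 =0.00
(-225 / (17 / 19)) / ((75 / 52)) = -2964 / 17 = -174.35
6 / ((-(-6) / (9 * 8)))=72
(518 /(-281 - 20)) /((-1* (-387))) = -74 /16641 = -0.00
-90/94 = -45/47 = -0.96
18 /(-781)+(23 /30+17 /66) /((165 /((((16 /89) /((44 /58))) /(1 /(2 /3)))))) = -125275814 /5677147575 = -0.02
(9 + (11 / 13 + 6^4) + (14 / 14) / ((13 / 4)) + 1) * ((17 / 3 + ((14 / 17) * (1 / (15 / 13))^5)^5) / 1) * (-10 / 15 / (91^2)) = -69177409673326609289317584555924786921802 / 115790645485626507692727148532867431640625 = -0.60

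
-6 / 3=-2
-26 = -26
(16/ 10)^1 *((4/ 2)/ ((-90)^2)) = 0.00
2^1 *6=12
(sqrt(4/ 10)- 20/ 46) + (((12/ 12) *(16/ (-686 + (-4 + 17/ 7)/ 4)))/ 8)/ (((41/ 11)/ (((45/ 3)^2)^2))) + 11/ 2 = -1250910893/ 36247034 + sqrt(10)/ 5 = -33.88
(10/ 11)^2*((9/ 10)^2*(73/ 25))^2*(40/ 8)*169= 5908843161/ 1512500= 3906.67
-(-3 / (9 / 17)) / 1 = 17 / 3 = 5.67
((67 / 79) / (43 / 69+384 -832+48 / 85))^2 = 154413632025 / 42858806979073969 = 0.00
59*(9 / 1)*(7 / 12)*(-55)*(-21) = 1431045 / 4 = 357761.25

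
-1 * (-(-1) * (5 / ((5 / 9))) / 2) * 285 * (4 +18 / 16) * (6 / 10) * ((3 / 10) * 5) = -189297 / 32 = -5915.53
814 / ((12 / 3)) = 407 / 2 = 203.50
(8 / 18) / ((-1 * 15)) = -4 / 135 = -0.03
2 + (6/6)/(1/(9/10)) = 29/10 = 2.90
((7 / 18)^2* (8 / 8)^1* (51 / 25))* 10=833 / 270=3.09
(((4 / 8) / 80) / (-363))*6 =-1 / 9680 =-0.00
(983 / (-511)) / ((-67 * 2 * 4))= 983 / 273896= 0.00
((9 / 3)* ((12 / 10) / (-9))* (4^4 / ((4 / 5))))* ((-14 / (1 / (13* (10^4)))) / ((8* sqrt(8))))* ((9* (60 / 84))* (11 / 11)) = 46800000* sqrt(2) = 66185194.72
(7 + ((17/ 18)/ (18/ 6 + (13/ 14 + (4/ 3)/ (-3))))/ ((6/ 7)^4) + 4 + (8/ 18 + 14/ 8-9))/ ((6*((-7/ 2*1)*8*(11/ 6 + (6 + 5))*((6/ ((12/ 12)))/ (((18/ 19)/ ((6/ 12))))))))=-2672123/ 3884370336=-0.00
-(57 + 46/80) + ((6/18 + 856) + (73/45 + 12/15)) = 57685/72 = 801.18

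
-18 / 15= -6 / 5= -1.20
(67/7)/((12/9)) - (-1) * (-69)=-61.82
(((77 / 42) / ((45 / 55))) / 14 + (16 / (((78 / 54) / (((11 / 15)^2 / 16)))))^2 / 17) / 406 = 228339221 / 551141955000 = 0.00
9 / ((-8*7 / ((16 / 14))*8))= -9 / 392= -0.02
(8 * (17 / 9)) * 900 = 13600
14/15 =0.93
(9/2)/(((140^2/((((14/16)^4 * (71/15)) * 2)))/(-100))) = -10437/81920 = -0.13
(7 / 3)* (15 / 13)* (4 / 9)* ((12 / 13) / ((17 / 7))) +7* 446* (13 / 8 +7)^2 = 64055852539 / 275808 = 232247.99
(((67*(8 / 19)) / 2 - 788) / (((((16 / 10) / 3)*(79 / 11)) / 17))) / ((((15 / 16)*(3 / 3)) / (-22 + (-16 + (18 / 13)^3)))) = 427042331584 / 3297697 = 129497.14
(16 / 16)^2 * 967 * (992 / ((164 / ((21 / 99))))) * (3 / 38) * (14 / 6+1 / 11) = 67148480 / 282777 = 237.46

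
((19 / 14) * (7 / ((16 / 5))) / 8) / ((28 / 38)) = 1805 / 3584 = 0.50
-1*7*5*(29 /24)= -1015 /24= -42.29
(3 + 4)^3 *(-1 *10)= -3430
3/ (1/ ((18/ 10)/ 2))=27/ 10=2.70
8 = 8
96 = 96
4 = 4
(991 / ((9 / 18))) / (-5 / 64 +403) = 126848 / 25787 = 4.92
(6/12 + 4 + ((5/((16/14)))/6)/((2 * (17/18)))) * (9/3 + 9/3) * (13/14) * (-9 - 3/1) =-155493/476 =-326.67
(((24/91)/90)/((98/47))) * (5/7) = 94/93639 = 0.00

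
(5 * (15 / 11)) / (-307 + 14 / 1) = -75 / 3223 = -0.02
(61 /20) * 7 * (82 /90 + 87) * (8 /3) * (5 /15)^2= 556.12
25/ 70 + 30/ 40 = 31/ 28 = 1.11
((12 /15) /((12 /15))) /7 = 1 /7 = 0.14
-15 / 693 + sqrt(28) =-5 / 231 + 2 * sqrt(7) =5.27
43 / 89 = 0.48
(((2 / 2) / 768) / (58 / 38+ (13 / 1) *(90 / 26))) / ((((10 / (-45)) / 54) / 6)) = -4617 / 113152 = -0.04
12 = 12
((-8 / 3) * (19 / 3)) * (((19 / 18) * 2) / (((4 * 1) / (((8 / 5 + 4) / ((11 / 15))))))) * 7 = -141512 / 297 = -476.47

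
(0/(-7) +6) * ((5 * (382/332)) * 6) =17190/83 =207.11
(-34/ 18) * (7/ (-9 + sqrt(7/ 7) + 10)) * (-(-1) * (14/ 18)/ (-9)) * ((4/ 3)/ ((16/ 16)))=1666/ 2187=0.76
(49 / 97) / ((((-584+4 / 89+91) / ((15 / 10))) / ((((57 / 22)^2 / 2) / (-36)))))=4722963 / 32955993664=0.00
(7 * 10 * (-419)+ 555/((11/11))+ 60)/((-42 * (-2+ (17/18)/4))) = -344580/889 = -387.60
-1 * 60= -60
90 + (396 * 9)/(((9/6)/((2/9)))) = 618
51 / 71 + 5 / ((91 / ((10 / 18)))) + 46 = 46.75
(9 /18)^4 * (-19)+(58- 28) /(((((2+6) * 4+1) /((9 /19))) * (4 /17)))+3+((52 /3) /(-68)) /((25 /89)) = 11661767 /4263600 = 2.74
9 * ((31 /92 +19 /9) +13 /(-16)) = 14.72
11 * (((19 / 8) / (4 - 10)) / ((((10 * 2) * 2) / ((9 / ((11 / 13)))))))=-741 / 640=-1.16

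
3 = 3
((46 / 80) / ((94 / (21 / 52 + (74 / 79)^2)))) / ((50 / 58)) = 277347271 / 30506008000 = 0.01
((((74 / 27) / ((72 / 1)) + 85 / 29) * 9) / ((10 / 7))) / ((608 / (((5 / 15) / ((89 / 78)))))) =7616063 / 847393920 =0.01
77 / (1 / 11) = 847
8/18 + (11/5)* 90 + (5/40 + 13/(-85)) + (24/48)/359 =435939991/2197080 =198.42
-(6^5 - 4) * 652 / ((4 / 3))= -3800508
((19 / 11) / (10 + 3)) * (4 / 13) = 76 / 1859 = 0.04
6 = 6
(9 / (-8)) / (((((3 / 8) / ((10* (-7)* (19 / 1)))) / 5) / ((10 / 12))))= 16625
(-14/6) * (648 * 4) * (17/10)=-51408/5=-10281.60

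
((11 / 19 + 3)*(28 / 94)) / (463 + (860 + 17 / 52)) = 0.00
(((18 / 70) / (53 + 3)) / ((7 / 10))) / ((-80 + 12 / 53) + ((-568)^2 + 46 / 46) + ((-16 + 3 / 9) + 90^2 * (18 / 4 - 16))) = 1431 / 50038692200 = 0.00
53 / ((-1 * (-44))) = 53 / 44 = 1.20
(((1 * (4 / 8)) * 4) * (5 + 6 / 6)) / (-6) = -2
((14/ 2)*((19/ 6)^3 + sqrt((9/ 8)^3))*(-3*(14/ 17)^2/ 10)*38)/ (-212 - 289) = 175959*sqrt(2)/ 1930520 + 44700103/ 13031010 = 3.56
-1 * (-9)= 9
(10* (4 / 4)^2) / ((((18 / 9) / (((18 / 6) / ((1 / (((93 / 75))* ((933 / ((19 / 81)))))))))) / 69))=484951941 / 95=5104757.27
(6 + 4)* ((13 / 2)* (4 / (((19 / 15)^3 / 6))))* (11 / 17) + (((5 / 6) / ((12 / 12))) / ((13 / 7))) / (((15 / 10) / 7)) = 6804622735 / 13642551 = 498.78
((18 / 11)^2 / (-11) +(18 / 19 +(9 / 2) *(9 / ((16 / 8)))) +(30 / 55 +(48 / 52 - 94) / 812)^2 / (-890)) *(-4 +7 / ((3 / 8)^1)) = 307.32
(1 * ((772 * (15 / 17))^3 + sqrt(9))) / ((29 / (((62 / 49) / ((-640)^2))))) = 48137926128909 / 1429785190400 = 33.67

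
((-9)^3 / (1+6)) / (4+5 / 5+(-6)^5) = 729 / 54397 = 0.01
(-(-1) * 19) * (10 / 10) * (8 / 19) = 8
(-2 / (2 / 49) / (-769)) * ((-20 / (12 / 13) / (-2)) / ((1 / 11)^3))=4239235 / 4614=918.78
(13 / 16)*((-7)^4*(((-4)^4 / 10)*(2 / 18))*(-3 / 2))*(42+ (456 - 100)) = -49691096 / 15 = -3312739.73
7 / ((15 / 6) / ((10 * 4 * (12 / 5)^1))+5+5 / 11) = 14784 / 11575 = 1.28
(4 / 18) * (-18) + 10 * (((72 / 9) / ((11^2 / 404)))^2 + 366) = 157985736 / 14641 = 10790.64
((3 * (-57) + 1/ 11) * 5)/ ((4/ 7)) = -16450/ 11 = -1495.45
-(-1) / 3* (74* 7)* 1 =518 / 3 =172.67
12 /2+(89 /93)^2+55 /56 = 3825335 /484344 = 7.90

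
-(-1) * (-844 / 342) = -422 / 171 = -2.47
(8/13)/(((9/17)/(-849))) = -38488/39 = -986.87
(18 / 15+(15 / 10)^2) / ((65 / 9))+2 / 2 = 1.48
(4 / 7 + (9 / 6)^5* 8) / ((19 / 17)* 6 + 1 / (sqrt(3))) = 4991319 / 541786 - 496213* sqrt(3) / 1083572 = 8.42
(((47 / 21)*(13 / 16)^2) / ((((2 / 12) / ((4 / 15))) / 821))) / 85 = 22.83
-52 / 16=-13 / 4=-3.25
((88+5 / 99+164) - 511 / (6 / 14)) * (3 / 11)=-93088 / 363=-256.44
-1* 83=-83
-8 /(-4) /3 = 2 /3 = 0.67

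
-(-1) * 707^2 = 499849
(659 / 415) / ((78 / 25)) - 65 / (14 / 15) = -1566505 / 22659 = -69.13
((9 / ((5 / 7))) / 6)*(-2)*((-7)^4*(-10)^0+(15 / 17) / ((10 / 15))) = -1715259 / 170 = -10089.76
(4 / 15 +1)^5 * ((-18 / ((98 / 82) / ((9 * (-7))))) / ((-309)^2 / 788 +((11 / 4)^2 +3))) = 639982451936 / 27248615625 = 23.49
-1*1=-1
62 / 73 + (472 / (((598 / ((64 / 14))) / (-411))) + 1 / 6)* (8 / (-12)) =1360511041 / 1375101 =989.39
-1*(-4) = 4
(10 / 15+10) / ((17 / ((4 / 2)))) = 64 / 51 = 1.25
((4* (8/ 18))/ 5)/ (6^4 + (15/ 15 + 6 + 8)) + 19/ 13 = 1121113/ 766935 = 1.46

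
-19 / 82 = -0.23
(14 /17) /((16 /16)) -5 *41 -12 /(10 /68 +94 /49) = -4094525 /19499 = -209.99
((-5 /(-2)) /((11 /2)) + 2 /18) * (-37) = -2072 /99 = -20.93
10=10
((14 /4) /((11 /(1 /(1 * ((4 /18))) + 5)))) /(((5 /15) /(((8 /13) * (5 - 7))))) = -1596 /143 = -11.16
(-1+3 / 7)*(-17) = 68 / 7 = 9.71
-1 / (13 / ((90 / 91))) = -90 / 1183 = -0.08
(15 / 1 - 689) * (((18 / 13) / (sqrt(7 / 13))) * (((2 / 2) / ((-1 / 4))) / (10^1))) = 24264 * sqrt(91) / 455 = 508.71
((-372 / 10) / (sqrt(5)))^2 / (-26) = -17298 / 1625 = -10.64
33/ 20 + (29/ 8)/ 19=1399/ 760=1.84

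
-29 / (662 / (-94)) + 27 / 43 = 67546 / 14233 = 4.75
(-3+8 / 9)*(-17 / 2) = 323 / 18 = 17.94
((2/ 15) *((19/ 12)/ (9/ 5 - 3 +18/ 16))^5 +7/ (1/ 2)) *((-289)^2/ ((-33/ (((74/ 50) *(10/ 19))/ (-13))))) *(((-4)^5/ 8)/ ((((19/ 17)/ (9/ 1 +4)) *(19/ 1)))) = 6643927252.59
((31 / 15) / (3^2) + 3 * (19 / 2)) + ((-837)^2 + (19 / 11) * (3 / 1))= 2080790647 / 2970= 700602.91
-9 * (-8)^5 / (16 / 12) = 221184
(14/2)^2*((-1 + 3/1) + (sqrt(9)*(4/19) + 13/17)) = 166.42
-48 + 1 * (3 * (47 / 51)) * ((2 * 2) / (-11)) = -9164 / 187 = -49.01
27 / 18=3 / 2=1.50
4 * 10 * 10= 400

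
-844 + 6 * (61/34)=-14165/17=-833.24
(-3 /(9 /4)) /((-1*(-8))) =-1 /6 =-0.17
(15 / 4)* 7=105 / 4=26.25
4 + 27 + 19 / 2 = 81 / 2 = 40.50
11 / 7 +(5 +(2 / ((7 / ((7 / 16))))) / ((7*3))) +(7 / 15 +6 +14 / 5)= 13309 / 840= 15.84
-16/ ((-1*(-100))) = -4/ 25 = -0.16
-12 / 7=-1.71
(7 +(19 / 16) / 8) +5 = 12.15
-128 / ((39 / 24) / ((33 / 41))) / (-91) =33792 / 48503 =0.70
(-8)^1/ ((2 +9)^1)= -0.73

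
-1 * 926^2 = -857476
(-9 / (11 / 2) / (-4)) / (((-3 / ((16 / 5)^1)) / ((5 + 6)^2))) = -264 / 5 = -52.80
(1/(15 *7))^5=1/12762815625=0.00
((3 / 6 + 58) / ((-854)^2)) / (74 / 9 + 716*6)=1053 / 56504486416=0.00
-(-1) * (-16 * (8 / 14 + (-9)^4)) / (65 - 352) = 734896 / 2009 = 365.80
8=8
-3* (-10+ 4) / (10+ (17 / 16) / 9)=2592 / 1457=1.78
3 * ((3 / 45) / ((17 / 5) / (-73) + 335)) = 0.00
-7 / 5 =-1.40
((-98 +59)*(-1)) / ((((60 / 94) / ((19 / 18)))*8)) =11609 / 1440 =8.06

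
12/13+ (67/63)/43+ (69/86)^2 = 9640447/6057324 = 1.59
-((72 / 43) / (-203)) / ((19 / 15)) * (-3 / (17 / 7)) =-3240 / 402781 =-0.01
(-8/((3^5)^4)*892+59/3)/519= 68573419417/1809641104119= 0.04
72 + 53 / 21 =1565 / 21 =74.52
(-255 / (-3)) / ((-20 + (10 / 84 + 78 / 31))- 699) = -0.12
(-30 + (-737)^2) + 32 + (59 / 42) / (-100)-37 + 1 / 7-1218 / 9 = 2280594941 / 4200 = 542998.80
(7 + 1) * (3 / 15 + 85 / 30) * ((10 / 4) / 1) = 182 / 3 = 60.67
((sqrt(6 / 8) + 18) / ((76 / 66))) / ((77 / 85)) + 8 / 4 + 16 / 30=255 * sqrt(3) / 532 + 39479 / 1995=20.62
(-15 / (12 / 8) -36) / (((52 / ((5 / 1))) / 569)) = -65435 / 26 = -2516.73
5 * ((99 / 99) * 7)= 35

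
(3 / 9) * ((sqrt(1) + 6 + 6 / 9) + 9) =50 / 9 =5.56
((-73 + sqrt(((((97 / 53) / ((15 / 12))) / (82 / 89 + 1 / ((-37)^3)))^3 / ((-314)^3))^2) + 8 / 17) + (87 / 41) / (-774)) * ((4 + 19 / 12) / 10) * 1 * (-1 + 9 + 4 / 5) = -265261774401591337876219430229998374591033 / 744334024409189361251839370765026012500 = -356.37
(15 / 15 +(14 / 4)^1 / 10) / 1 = 27 / 20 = 1.35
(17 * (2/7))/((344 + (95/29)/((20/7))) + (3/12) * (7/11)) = 21692/1542135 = 0.01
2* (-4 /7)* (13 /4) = -26 /7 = -3.71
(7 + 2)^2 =81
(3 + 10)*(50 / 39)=50 / 3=16.67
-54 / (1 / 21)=-1134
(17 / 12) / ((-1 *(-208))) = 17 / 2496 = 0.01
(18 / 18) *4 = 4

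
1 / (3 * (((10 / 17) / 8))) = 68 / 15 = 4.53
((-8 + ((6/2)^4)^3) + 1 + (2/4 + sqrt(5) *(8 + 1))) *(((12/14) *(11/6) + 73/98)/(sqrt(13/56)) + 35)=(227 *sqrt(182) + 22295) *(18 *sqrt(5) + 1062869)/1274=21155896.59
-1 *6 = -6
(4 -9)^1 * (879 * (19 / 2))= -83505 / 2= -41752.50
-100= -100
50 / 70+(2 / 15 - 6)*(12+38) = -6145 / 21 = -292.62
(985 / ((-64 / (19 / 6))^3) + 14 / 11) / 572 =718406191 / 356272570368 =0.00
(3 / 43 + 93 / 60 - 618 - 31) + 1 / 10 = -556661 / 860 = -647.28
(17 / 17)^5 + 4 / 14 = 9 / 7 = 1.29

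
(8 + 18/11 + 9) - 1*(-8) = 293/11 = 26.64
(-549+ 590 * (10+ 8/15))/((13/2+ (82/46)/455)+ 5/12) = 711494420/869087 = 818.67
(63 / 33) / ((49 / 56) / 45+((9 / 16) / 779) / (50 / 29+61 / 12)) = 13951609560 / 142874897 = 97.65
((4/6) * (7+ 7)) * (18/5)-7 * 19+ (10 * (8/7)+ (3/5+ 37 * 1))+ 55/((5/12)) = 2857/35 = 81.63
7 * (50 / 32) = 175 / 16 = 10.94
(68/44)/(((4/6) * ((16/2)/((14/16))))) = 357/1408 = 0.25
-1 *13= -13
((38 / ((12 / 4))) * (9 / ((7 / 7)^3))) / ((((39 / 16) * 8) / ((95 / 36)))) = 1805 / 117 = 15.43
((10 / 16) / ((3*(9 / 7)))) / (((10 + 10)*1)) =7 / 864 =0.01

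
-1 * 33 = -33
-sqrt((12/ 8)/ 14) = -sqrt(21)/ 14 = -0.33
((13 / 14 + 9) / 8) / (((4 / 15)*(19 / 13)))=27105 / 8512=3.18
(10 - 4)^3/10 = 108/5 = 21.60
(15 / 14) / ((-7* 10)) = -3 / 196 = -0.02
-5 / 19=-0.26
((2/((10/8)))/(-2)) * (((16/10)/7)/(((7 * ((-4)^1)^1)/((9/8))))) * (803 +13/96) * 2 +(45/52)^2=12.55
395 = 395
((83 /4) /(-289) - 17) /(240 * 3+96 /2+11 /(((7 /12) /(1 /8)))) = -27629 /1246746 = -0.02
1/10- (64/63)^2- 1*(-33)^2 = -1089.93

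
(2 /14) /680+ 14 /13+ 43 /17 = 223173 /61880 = 3.61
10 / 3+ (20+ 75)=295 / 3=98.33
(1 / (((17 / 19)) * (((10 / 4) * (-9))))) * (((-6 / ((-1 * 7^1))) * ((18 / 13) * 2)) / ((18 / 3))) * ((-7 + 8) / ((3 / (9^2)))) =-4104 / 7735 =-0.53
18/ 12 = 3/ 2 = 1.50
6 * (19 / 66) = 19 / 11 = 1.73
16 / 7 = 2.29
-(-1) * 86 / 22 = 43 / 11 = 3.91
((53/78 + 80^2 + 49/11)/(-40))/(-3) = 1099121/20592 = 53.38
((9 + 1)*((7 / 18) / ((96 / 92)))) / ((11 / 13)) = 10465 / 2376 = 4.40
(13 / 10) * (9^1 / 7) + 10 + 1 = 887 / 70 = 12.67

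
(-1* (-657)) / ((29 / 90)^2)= 5321700 / 841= 6327.82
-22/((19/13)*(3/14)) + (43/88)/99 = -11626799/165528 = -70.24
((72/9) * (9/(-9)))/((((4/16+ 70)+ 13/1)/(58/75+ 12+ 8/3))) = -12352/8325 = -1.48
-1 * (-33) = 33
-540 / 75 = -36 / 5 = -7.20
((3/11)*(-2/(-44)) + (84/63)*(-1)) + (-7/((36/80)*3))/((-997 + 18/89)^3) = -9960861714636161/7540756656399450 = -1.32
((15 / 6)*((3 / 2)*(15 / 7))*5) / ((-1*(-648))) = 125 / 2016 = 0.06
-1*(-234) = 234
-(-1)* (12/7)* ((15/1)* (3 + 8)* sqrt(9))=5940/7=848.57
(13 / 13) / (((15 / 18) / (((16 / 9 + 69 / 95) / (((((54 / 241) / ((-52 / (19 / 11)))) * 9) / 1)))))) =-295141132 / 6579225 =-44.86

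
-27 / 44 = -0.61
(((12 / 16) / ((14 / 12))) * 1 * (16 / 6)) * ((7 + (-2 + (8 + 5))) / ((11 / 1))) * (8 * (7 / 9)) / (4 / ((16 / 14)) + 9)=384 / 275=1.40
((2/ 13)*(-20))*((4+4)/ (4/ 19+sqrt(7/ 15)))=364800/ 29731 - 115520*sqrt(105)/ 29731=-27.54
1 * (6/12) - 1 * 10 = -19/2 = -9.50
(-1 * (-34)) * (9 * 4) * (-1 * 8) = -9792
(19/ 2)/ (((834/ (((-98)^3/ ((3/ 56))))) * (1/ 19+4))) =-49381.63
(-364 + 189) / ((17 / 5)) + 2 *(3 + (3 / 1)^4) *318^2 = 288809269 / 17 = 16988780.53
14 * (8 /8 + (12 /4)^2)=140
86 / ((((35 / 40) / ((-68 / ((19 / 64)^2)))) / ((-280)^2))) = -2146225356800 / 361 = -5945222595.01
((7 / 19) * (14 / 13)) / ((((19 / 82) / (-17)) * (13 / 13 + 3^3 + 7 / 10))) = -4760 / 4693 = -1.01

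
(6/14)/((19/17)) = 51/133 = 0.38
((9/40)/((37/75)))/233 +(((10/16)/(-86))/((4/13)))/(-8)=931885/189799936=0.00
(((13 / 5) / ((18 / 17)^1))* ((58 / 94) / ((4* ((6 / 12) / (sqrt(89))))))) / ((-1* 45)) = -0.16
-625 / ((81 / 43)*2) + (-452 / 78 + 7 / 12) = -171.11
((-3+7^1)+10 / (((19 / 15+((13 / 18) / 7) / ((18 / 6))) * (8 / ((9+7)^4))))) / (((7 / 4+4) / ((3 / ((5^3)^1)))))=1858063632 / 7069625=262.82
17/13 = 1.31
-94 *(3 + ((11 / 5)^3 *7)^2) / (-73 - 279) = 1020527027 / 687500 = 1484.40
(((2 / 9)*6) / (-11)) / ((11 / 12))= -16 / 121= -0.13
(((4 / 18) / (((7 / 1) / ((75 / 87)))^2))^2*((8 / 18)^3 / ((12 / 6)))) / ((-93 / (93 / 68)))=-12500000 / 1704690811383273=-0.00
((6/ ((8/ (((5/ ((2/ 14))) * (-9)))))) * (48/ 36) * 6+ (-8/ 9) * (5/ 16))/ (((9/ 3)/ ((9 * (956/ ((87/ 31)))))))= -504182450/ 261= -1931733.52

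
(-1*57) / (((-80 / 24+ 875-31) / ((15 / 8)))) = -2565 / 20176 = -0.13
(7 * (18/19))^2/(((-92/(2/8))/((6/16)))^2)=35721/782209024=0.00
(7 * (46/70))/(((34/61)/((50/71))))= 7015/1207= 5.81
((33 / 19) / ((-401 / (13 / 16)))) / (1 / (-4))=429 / 30476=0.01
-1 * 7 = -7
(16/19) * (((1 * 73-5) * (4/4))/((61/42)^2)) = 1919232/70699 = 27.15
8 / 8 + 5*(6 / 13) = 43 / 13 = 3.31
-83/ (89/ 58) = -4814/ 89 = -54.09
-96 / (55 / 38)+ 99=1797 / 55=32.67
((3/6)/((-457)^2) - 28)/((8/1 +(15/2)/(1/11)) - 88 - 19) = 11695543/6892017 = 1.70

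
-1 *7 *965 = -6755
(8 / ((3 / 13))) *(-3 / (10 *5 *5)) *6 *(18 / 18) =-2.50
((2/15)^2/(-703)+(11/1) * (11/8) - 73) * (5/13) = -73235057/3290040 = -22.26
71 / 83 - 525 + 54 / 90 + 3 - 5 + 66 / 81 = -5879597 / 11205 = -524.73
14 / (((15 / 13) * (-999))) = -182 / 14985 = -0.01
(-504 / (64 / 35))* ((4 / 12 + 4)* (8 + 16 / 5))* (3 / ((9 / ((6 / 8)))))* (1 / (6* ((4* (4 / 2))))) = -69.67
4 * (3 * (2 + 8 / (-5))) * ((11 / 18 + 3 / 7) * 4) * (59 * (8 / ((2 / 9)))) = 1483968 / 35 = 42399.09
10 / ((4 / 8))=20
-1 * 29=-29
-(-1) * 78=78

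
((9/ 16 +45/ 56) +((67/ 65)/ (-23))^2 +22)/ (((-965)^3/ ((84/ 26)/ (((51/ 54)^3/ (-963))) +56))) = 24265702046579549/ 256557336043323331250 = 0.00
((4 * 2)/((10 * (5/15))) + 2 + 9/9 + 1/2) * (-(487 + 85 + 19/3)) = -20473/6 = -3412.17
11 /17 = 0.65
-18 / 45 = -2 / 5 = -0.40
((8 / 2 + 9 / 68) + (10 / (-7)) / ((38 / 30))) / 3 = 27173 / 27132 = 1.00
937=937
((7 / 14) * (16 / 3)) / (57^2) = 8 / 9747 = 0.00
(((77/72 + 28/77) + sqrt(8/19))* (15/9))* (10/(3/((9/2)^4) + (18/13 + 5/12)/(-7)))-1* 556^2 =-27079714741/87571-1061424* sqrt(38)/151259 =-309274.79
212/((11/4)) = 77.09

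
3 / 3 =1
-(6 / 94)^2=-0.00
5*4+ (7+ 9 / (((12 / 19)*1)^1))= 165 / 4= 41.25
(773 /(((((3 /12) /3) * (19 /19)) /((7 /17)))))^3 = 273764001365568 /4913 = 55722369502.46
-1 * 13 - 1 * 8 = -21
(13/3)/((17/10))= 130/51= 2.55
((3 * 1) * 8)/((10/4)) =48/5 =9.60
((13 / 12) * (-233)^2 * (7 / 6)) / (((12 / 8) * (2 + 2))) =11435.88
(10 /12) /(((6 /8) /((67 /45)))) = 1.65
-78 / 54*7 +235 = 2024 / 9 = 224.89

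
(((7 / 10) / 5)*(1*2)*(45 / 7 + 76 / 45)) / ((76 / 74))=94609 / 42750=2.21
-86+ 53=-33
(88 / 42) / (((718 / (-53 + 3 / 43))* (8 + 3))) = -4552 / 324177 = -0.01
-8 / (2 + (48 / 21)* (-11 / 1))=28 / 81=0.35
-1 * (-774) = 774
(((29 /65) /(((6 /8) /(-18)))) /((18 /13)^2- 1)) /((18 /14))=-21112 /2325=-9.08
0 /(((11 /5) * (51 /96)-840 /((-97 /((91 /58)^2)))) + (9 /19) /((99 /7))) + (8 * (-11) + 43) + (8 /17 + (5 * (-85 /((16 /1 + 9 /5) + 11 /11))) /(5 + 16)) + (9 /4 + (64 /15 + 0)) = -13117567 /335580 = -39.09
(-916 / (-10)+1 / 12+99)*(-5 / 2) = -11441 / 24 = -476.71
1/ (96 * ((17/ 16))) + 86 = 8773/ 102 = 86.01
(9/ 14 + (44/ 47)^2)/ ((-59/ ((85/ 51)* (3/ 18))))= -234925/ 32843412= -0.01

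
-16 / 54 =-8 / 27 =-0.30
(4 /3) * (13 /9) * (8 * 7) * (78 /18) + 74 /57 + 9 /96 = 23085001 /49248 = 468.75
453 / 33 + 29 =470 / 11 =42.73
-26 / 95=-0.27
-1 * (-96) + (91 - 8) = 179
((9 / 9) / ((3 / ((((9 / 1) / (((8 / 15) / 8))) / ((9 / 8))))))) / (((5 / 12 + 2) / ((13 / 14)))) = 3120 / 203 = 15.37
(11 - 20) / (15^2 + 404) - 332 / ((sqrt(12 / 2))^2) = -104441 / 1887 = -55.35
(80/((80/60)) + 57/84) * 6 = 5097/14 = 364.07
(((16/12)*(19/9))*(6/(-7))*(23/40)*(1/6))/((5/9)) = -437/1050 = -0.42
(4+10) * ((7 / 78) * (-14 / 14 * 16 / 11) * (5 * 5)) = -45.69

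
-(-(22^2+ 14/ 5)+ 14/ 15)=7288/ 15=485.87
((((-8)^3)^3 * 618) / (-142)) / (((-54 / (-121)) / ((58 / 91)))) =48509910777856 / 58149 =834234651.98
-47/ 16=-2.94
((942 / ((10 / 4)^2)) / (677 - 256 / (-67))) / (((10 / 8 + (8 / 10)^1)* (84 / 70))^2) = 1683040 / 46007289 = 0.04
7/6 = 1.17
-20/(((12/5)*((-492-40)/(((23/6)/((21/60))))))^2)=-0.00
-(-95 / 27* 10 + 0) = 950 / 27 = 35.19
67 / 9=7.44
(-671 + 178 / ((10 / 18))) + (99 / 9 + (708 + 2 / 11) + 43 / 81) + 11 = 1693402 / 4455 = 380.11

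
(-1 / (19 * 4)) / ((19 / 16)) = -4 / 361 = -0.01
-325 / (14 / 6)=-975 / 7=-139.29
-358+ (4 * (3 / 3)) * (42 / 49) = -2482 / 7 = -354.57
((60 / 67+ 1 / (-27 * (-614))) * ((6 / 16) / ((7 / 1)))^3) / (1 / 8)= 994747 / 903061376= 0.00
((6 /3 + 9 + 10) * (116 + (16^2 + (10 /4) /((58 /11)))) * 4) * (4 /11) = 11377.39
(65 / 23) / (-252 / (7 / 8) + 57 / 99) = -429 / 43631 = -0.01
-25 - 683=-708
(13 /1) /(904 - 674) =13 /230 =0.06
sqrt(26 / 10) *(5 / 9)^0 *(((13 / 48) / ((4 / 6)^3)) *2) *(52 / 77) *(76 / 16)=28899 *sqrt(65) / 24640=9.46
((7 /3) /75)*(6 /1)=14 /75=0.19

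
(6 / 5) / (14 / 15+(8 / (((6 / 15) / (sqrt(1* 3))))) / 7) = -3087 / 65099+9450* sqrt(3) / 65099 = 0.20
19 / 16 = 1.19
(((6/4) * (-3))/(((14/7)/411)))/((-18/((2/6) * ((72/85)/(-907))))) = -1233/77095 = -0.02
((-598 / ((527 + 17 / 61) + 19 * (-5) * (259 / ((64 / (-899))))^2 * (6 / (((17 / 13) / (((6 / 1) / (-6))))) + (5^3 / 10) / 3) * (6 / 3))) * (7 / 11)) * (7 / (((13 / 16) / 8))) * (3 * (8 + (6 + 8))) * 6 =-132350730043392 / 13509554370186929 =-0.01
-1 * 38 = -38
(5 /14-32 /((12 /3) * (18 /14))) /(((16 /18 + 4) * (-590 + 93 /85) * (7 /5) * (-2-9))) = -0.00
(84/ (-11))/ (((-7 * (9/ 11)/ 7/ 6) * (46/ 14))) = 392/ 23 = 17.04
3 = 3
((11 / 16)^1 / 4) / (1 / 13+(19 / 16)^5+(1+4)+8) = 2342912 / 210447207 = 0.01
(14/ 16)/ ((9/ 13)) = 91/ 72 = 1.26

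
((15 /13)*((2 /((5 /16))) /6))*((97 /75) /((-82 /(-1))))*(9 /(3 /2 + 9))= 1552 /93275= 0.02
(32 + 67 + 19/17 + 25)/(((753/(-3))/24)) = -51048/4267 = -11.96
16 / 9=1.78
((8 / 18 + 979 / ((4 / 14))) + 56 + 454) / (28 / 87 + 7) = 2055085 / 3822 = 537.70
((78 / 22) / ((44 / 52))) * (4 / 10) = 1014 / 605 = 1.68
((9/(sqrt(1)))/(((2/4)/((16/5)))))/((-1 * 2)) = -144/5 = -28.80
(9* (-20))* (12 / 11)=-2160 / 11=-196.36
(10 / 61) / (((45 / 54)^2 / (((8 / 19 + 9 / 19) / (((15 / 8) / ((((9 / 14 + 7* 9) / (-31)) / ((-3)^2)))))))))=-161568 / 6287575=-0.03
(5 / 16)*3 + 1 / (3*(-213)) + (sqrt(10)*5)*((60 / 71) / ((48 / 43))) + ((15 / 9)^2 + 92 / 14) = 736087 / 71568 + 1075*sqrt(10) / 284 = 22.26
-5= -5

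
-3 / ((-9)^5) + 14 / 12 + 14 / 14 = 2.17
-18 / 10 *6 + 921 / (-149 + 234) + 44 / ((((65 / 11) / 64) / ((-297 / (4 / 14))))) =-109478469 / 221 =-495377.69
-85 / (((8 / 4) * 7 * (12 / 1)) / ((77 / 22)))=-85 / 48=-1.77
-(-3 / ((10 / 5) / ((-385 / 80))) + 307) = -10055 / 32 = -314.22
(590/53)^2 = 348100/2809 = 123.92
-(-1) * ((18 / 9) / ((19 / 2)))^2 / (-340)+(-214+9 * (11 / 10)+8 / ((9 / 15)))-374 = -20795843 / 36822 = -564.77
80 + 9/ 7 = 569/ 7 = 81.29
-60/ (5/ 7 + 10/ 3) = -252/ 17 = -14.82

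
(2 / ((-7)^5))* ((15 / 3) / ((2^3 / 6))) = -15 / 33614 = -0.00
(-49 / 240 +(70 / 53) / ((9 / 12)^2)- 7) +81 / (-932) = -43950203 / 8891280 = -4.94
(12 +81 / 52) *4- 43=146 / 13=11.23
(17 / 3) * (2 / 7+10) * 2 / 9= 272 / 21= 12.95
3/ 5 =0.60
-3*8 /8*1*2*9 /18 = -3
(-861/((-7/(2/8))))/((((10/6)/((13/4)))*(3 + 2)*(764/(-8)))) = -0.13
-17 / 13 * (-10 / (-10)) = -17 / 13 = -1.31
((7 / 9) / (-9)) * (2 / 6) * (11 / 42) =-11 / 1458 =-0.01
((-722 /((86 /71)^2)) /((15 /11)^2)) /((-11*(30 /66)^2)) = 116.44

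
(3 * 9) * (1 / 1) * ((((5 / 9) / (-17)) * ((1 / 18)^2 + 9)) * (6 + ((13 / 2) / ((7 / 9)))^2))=-72268675 / 119952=-602.48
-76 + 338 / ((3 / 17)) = 5518 / 3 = 1839.33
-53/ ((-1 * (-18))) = -2.94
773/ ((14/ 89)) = 68797/ 14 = 4914.07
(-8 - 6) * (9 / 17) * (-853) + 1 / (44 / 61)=4730069 / 748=6323.62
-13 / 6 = -2.17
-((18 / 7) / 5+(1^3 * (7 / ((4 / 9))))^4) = -551358243 / 8960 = -61535.52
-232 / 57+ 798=45254 / 57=793.93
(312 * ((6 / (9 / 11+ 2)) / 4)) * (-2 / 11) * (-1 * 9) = 8424 / 31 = 271.74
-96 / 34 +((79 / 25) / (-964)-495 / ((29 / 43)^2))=-375953971763 / 344557700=-1091.12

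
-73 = -73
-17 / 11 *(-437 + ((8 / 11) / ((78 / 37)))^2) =1366868221 / 2024451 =675.18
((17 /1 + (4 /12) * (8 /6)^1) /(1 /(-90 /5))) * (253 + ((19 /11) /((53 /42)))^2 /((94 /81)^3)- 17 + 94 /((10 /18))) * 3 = -67546676921433879 /176441478235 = -382827.65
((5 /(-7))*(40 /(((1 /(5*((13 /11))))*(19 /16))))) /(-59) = 208000 /86317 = 2.41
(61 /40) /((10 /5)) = 61 /80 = 0.76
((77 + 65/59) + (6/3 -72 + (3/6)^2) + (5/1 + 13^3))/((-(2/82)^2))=-876881883/236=-3715601.20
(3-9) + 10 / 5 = -4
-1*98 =-98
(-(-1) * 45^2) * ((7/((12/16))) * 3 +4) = 64800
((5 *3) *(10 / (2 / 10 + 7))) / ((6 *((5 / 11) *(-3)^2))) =275 / 324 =0.85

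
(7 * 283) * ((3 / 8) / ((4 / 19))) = 112917 / 32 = 3528.66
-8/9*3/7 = -0.38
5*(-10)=-50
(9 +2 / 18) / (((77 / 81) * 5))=738 / 385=1.92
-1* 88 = -88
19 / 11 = 1.73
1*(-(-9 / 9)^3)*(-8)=-8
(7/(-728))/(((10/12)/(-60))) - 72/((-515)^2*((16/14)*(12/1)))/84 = 38192387/55166800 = 0.69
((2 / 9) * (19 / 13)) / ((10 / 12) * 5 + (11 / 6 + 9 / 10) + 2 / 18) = 380 / 8203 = 0.05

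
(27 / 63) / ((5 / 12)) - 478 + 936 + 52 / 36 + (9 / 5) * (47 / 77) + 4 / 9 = 228698 / 495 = 462.02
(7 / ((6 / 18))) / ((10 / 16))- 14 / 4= 301 / 10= 30.10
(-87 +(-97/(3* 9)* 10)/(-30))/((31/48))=-111200/837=-132.86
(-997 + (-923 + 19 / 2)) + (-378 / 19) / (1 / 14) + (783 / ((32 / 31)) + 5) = -866701 / 608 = -1425.50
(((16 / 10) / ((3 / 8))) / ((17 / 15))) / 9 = 64 / 153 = 0.42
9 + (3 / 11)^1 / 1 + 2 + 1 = 135 / 11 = 12.27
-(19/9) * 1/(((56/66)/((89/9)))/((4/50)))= -18601/9450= -1.97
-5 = -5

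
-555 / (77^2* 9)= -185 / 17787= -0.01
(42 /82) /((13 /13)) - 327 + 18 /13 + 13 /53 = -9176911 /28249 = -324.86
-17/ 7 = -2.43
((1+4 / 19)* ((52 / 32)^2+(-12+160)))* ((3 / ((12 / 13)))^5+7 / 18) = 741779340203 / 11206656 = 66190.96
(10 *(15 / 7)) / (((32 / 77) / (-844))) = -174075 / 4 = -43518.75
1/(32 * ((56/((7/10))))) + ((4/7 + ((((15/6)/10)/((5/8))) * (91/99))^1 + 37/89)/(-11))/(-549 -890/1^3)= 238040893/499858039296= 0.00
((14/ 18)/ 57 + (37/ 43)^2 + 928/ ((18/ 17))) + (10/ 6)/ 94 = 877.22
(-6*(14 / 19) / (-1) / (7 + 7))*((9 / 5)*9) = 486 / 95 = 5.12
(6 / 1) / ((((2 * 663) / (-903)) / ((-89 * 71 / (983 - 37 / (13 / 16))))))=815151 / 29597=27.54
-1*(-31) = 31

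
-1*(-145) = 145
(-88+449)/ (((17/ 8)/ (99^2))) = 1665016.94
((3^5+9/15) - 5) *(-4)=-4772/5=-954.40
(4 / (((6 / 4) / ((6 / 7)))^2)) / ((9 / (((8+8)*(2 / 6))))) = 1024 / 1323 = 0.77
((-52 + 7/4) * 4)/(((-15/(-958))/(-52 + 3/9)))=1989766/3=663255.33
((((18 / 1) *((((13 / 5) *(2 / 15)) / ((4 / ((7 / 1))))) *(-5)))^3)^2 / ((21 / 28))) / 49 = 720938988.39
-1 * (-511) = 511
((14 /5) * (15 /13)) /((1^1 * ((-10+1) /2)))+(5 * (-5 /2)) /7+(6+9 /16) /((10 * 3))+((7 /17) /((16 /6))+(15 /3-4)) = -167893 /148512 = -1.13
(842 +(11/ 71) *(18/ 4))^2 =14319233569/ 20164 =710138.54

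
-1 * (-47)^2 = -2209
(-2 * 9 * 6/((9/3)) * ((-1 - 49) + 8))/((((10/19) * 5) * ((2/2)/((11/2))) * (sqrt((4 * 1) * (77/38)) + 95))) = 9506574/285535 - 26334 * sqrt(2926)/1427675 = 32.30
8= 8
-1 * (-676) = 676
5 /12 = 0.42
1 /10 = 0.10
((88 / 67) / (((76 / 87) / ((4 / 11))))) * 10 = 6960 / 1273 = 5.47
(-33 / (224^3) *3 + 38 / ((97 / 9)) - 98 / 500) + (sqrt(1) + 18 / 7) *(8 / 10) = 843139444489 / 136278016000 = 6.19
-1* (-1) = 1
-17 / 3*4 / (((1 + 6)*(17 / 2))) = -0.38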